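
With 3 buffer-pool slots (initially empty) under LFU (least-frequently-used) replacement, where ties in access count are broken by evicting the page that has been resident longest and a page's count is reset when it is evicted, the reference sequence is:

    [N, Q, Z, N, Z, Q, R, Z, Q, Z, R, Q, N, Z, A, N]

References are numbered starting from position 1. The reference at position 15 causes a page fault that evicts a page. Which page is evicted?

N

pos 1: N: miss, frames (N)
pos 2: Q: miss, frames (N Q)
pos 3: Z: miss, frames (N Q Z)
pos 4: N: hit
pos 5: Z: hit
pos 6: Q: hit
pos 7: R: miss, evict N, frames (Q Z R)
pos 8: Z: hit
pos 9: Q: hit
pos 10: Z: hit
pos 11: R: hit
pos 12: Q: hit
pos 13: N: miss, evict R, frames (Q Z N)
pos 14: Z: hit
pos 15: A: miss, evict N, frames (Q Z A)
At position 15, page N is evicted.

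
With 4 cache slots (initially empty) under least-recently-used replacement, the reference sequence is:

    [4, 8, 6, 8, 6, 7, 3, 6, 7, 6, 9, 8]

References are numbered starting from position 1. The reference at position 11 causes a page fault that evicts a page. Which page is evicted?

pos 1: 4 → fault, frames {4}
pos 2: 8 → fault, frames {4,8}
pos 3: 6 → fault, frames {4,8,6}
pos 4: 8 → hit
pos 5: 6 → hit
pos 6: 7 → fault, frames {4,8,6,7}
pos 7: 3 → fault, evict 4, frames {8,6,7,3}
pos 8: 6 → hit
pos 9: 7 → hit
pos 10: 6 → hit
pos 11: 9 → fault, evict 8, frames {3,7,6,9}
At position 11, page 8 is evicted.

8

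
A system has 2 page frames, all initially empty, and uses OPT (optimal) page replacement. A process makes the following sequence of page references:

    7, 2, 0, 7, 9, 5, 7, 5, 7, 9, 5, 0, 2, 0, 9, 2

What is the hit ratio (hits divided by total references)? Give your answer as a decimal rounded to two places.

0.44

7 → fault, frames (7)
2 → fault, frames (7 2)
0 → fault, evict 2, frames (7 0)
7 → hit
9 → fault, evict 0, frames (7 9)
5 → fault, evict 9, frames (7 5)
7 → hit
5 → hit
7 → hit
9 → fault, evict 7, frames (5 9)
5 → hit
0 → fault, evict 5, frames (9 0)
2 → fault, evict 9, frames (0 2)
0 → hit
9 → fault, evict 0, frames (2 9)
2 → hit
Hits: 7 of 16 references → 7/16 = 0.4375.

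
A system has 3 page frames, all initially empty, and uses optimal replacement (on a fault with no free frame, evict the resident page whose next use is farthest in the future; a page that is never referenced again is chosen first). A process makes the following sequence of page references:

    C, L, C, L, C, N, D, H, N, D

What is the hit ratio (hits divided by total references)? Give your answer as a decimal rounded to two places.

0.50

C: fault, frames {C}
L: fault, frames {C,L}
C: hit
L: hit
C: hit
N: fault, frames {C,L,N}
D: fault, evict L, frames {C,N,D}
H: fault, evict C, frames {N,D,H}
N: hit
D: hit
Hits: 5 of 10 references → 5/10 = 0.5000.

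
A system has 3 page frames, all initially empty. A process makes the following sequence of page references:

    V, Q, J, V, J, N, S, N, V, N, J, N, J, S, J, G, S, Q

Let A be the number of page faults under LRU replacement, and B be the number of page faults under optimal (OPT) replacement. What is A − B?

2

Under LRU: F F F . . F F . F . F . . F . F . F → 10 faults.
Under OPT: F F F . . F F . . . F . . . . F . F → 8 faults.
A − B = 10 − 8 = 2.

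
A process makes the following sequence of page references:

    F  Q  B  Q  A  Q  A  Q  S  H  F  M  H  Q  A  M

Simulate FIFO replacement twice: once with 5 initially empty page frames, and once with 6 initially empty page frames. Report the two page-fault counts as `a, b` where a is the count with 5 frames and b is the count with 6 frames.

5 frames: F F F . F . . . F F F F . F F . → 10 faults.
6 frames: F F F . F . . . F F . F . . . . → 7 faults.
7 < 10: adding a frame reduced faults, as is typical.

10, 7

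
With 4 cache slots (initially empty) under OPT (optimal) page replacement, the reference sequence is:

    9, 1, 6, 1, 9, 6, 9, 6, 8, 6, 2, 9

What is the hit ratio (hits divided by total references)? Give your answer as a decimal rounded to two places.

0.58

9: miss, frames {9}
1: miss, frames {9,1}
6: miss, frames {9,1,6}
1: hit
9: hit
6: hit
9: hit
6: hit
8: miss, frames {9,1,6,8}
6: hit
2: miss, evict 8, frames {9,1,6,2}
9: hit
Hits: 7 of 12 references → 7/12 = 0.5833.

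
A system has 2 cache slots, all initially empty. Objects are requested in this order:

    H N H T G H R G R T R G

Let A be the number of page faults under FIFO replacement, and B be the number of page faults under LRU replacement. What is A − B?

1

Under FIFO: F F . F F F F F . F F F → 10 faults.
Under LRU: F F . F F F F F . F . F → 9 faults.
A − B = 10 − 9 = 1.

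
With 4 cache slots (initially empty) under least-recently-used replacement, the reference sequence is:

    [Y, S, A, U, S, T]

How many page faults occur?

5

Y: miss, frames [Y]
S: miss, frames [Y, S]
A: miss, frames [Y, S, A]
U: miss, frames [Y, S, A, U]
S: hit
T: miss, evict Y, frames [A, U, S, T]
Page faults: 5.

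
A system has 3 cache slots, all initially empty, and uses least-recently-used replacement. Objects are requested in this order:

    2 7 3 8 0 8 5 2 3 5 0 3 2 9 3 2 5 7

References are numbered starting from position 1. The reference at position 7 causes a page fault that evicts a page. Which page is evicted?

3

pos 1: 2 → fault, frames {2}
pos 2: 7 → fault, frames {2,7}
pos 3: 3 → fault, frames {2,7,3}
pos 4: 8 → fault, evict 2, frames {7,3,8}
pos 5: 0 → fault, evict 7, frames {3,8,0}
pos 6: 8 → hit
pos 7: 5 → fault, evict 3, frames {0,8,5}
At position 7, page 3 is evicted.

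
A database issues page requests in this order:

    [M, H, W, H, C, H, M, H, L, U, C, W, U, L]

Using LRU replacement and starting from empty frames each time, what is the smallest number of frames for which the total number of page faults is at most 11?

f=1: 14 faults
f=2: 11 faults
f=3: 10 faults
f=4: 8 faults
f=5: 7 faults
f=6: 6 faults
Smallest f with faults ≤ 11 is 2.

2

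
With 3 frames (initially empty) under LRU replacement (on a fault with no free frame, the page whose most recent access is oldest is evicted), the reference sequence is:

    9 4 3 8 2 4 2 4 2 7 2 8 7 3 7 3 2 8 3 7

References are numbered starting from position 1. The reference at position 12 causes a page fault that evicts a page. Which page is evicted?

4

pos 1: 9: fault, frames [9]
pos 2: 4: fault, frames [9, 4]
pos 3: 3: fault, frames [9, 4, 3]
pos 4: 8: fault, evict 9, frames [4, 3, 8]
pos 5: 2: fault, evict 4, frames [3, 8, 2]
pos 6: 4: fault, evict 3, frames [8, 2, 4]
pos 7: 2: hit
pos 8: 4: hit
pos 9: 2: hit
pos 10: 7: fault, evict 8, frames [4, 2, 7]
pos 11: 2: hit
pos 12: 8: fault, evict 4, frames [7, 2, 8]
At position 12, page 4 is evicted.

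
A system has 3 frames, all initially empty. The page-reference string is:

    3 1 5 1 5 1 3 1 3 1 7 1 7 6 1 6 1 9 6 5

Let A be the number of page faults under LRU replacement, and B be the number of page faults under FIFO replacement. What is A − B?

-1

Under LRU: F F F . . . . . . . F . . F . . . F . F → 7 faults.
Under FIFO: F F F . . . . . . . F . . F F . . F . F → 8 faults.
A − B = 7 − 8 = -1.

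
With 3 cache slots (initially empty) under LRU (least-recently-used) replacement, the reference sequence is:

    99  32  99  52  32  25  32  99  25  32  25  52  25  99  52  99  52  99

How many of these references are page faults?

99 -> miss, frames [99]
32 -> miss, frames [99, 32]
99 -> hit
52 -> miss, frames [32, 99, 52]
32 -> hit
25 -> miss, evict 99, frames [52, 32, 25]
32 -> hit
99 -> miss, evict 52, frames [25, 32, 99]
25 -> hit
32 -> hit
25 -> hit
52 -> miss, evict 99, frames [32, 25, 52]
25 -> hit
99 -> miss, evict 32, frames [52, 25, 99]
52 -> hit
99 -> hit
52 -> hit
99 -> hit
Page faults: 7.

7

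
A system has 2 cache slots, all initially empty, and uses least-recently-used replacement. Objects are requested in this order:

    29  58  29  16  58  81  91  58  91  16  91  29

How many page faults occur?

29: miss, frames [29]
58: miss, frames [29, 58]
29: hit
16: miss, evict 58, frames [29, 16]
58: miss, evict 29, frames [16, 58]
81: miss, evict 16, frames [58, 81]
91: miss, evict 58, frames [81, 91]
58: miss, evict 81, frames [91, 58]
91: hit
16: miss, evict 58, frames [91, 16]
91: hit
29: miss, evict 16, frames [91, 29]
Page faults: 9.

9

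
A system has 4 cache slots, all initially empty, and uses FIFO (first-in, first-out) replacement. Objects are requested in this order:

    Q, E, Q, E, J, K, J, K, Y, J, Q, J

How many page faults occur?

6

Q -> fault, frames (Q)
E -> fault, frames (Q E)
Q -> hit
E -> hit
J -> fault, frames (Q E J)
K -> fault, frames (Q E J K)
J -> hit
K -> hit
Y -> fault, evict Q, frames (E J K Y)
J -> hit
Q -> fault, evict E, frames (J K Y Q)
J -> hit
Page faults: 6.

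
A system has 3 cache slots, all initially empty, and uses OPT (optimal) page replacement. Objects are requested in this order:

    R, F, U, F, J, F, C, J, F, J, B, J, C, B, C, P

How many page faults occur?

7

R -> fault, frames (R)
F -> fault, frames (R F)
U -> fault, frames (R F U)
F -> hit
J -> fault, evict U, frames (R F J)
F -> hit
C -> fault, evict R, frames (F J C)
J -> hit
F -> hit
J -> hit
B -> fault, evict F, frames (J C B)
J -> hit
C -> hit
B -> hit
C -> hit
P -> fault, evict B, frames (J C P)
Page faults: 7.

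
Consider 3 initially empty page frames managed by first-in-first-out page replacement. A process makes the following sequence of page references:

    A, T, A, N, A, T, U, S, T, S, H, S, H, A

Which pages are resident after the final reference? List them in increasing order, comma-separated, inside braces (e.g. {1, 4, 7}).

{A, H, T}

A: fault, frames (A)
T: fault, frames (A T)
A: hit
N: fault, frames (A T N)
A: hit
T: hit
U: fault, evict A, frames (T N U)
S: fault, evict T, frames (N U S)
T: fault, evict N, frames (U S T)
S: hit
H: fault, evict U, frames (S T H)
S: hit
H: hit
A: fault, evict S, frames (T H A)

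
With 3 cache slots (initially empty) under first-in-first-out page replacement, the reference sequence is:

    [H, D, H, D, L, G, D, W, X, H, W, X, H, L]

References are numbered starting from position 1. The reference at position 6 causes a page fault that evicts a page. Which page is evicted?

H

pos 1: H: miss, frames (H)
pos 2: D: miss, frames (H D)
pos 3: H: hit
pos 4: D: hit
pos 5: L: miss, frames (H D L)
pos 6: G: miss, evict H, frames (D L G)
At position 6, page H is evicted.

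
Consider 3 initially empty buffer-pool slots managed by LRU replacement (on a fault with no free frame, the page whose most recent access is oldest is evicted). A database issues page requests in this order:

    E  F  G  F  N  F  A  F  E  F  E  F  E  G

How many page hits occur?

E → fault, frames [E]
F → fault, frames [E, F]
G → fault, frames [E, F, G]
F → hit
N → fault, evict E, frames [G, F, N]
F → hit
A → fault, evict G, frames [N, F, A]
F → hit
E → fault, evict N, frames [A, F, E]
F → hit
E → hit
F → hit
E → hit
G → fault, evict A, frames [F, E, G]
Hits: 7.

7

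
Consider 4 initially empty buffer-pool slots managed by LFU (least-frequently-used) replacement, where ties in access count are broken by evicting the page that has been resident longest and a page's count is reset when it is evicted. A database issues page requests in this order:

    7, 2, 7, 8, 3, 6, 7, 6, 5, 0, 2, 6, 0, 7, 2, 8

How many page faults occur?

9

7 -> fault, frames [7]
2 -> fault, frames [7, 2]
7 -> hit
8 -> fault, frames [7, 2, 8]
3 -> fault, frames [7, 2, 8, 3]
6 -> fault, evict 2, frames [7, 8, 3, 6]
7 -> hit
6 -> hit
5 -> fault, evict 8, frames [7, 3, 6, 5]
0 -> fault, evict 3, frames [7, 6, 5, 0]
2 -> fault, evict 5, frames [7, 6, 0, 2]
6 -> hit
0 -> hit
7 -> hit
2 -> hit
8 -> fault, evict 0, frames [7, 6, 2, 8]
Page faults: 9.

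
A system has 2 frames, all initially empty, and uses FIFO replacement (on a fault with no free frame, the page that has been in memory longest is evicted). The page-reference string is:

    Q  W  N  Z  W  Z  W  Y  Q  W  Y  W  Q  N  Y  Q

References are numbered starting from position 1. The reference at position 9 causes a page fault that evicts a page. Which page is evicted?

W

pos 1: Q -> miss, frames (Q)
pos 2: W -> miss, frames (Q W)
pos 3: N -> miss, evict Q, frames (W N)
pos 4: Z -> miss, evict W, frames (N Z)
pos 5: W -> miss, evict N, frames (Z W)
pos 6: Z -> hit
pos 7: W -> hit
pos 8: Y -> miss, evict Z, frames (W Y)
pos 9: Q -> miss, evict W, frames (Y Q)
At position 9, page W is evicted.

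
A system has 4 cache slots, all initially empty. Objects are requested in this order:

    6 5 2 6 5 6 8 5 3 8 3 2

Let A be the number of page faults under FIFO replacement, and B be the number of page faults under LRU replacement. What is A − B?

Under FIFO: F F F . . . F . F . . . → 5 faults.
Under LRU: F F F . . . F . F . . F → 6 faults.
A − B = 5 − 6 = -1.

-1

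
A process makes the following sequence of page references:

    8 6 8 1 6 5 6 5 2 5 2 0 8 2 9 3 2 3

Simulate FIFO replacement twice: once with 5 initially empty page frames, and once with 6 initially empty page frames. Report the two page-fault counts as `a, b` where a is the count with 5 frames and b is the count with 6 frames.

9, 8

5 frames: F F . F . F . . F . . F F . F F . . → 9 faults.
6 frames: F F . F . F . . F . . F . . F F . . → 8 faults.
8 < 9: adding a frame reduced faults, as is typical.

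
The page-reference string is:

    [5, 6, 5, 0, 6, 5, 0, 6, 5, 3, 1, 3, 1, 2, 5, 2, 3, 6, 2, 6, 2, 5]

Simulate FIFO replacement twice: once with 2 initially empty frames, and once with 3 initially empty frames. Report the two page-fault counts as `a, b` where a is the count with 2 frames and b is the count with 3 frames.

13, 11

2 frames: F F . F . F . F . F F . . F F . F F F . . F → 13 faults.
3 frames: F F . F . . . . . F F . . F F . F F F . . F → 11 faults.
11 < 13: adding a frame reduced faults, as is typical.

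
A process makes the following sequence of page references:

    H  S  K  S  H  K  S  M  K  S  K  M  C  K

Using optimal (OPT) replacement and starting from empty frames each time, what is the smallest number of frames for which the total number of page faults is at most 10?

2

f=1: 14 faults
f=2: 9 faults
f=3: 5 faults
f=4: 5 faults
f=5: 5 faults
Smallest f with faults ≤ 10 is 2.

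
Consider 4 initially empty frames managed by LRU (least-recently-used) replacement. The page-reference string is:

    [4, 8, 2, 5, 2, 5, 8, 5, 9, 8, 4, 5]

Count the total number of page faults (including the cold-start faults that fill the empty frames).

4: fault, frames [4]
8: fault, frames [4, 8]
2: fault, frames [4, 8, 2]
5: fault, frames [4, 8, 2, 5]
2: hit
5: hit
8: hit
5: hit
9: fault, evict 4, frames [2, 8, 5, 9]
8: hit
4: fault, evict 2, frames [5, 9, 8, 4]
5: hit
Page faults: 6.

6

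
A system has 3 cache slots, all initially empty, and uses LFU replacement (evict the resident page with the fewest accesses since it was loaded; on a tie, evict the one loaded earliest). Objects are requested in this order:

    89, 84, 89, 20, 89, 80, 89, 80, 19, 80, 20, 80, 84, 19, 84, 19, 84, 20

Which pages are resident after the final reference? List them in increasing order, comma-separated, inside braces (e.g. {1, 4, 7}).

89 → fault, frames (89)
84 → fault, frames (89 84)
89 → hit
20 → fault, frames (89 84 20)
89 → hit
80 → fault, evict 84, frames (89 20 80)
89 → hit
80 → hit
19 → fault, evict 20, frames (89 80 19)
80 → hit
20 → fault, evict 19, frames (89 80 20)
80 → hit
84 → fault, evict 20, frames (89 80 84)
19 → fault, evict 84, frames (89 80 19)
84 → fault, evict 19, frames (89 80 84)
19 → fault, evict 84, frames (89 80 19)
84 → fault, evict 19, frames (89 80 84)
20 → fault, evict 84, frames (89 80 20)

{20, 80, 89}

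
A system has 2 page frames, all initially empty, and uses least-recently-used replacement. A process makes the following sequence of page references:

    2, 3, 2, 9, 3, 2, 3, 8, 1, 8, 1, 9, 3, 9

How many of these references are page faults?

9

2 -> fault, frames {2}
3 -> fault, frames {2,3}
2 -> hit
9 -> fault, evict 3, frames {2,9}
3 -> fault, evict 2, frames {9,3}
2 -> fault, evict 9, frames {3,2}
3 -> hit
8 -> fault, evict 2, frames {3,8}
1 -> fault, evict 3, frames {8,1}
8 -> hit
1 -> hit
9 -> fault, evict 8, frames {1,9}
3 -> fault, evict 1, frames {9,3}
9 -> hit
Page faults: 9.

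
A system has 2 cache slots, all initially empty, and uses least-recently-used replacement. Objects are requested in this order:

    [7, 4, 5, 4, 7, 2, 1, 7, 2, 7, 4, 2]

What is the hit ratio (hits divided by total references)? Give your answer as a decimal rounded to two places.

0.17

7: fault, frames (7)
4: fault, frames (7 4)
5: fault, evict 7, frames (4 5)
4: hit
7: fault, evict 5, frames (4 7)
2: fault, evict 4, frames (7 2)
1: fault, evict 7, frames (2 1)
7: fault, evict 2, frames (1 7)
2: fault, evict 1, frames (7 2)
7: hit
4: fault, evict 2, frames (7 4)
2: fault, evict 7, frames (4 2)
Hits: 2 of 12 references → 2/12 = 0.1667.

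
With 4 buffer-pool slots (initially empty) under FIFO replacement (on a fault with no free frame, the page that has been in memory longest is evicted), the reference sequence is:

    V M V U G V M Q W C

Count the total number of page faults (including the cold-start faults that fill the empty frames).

7

V → fault, frames [V]
M → fault, frames [V, M]
V → hit
U → fault, frames [V, M, U]
G → fault, frames [V, M, U, G]
V → hit
M → hit
Q → fault, evict V, frames [M, U, G, Q]
W → fault, evict M, frames [U, G, Q, W]
C → fault, evict U, frames [G, Q, W, C]
Page faults: 7.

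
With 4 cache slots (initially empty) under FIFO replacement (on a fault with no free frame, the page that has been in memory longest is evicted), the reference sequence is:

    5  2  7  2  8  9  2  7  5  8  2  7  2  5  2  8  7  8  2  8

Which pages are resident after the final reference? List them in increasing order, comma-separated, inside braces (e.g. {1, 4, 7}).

{2, 5, 7, 8}

5 → fault, frames [5]
2 → fault, frames [5, 2]
7 → fault, frames [5, 2, 7]
2 → hit
8 → fault, frames [5, 2, 7, 8]
9 → fault, evict 5, frames [2, 7, 8, 9]
2 → hit
7 → hit
5 → fault, evict 2, frames [7, 8, 9, 5]
8 → hit
2 → fault, evict 7, frames [8, 9, 5, 2]
7 → fault, evict 8, frames [9, 5, 2, 7]
2 → hit
5 → hit
2 → hit
8 → fault, evict 9, frames [5, 2, 7, 8]
7 → hit
8 → hit
2 → hit
8 → hit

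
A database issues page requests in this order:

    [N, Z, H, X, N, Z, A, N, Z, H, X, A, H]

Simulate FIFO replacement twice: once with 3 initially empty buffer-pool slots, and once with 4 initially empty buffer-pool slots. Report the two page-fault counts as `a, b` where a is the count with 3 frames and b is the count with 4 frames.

9, 10

3 frames: F F F F F F F . . F F . . → 9 faults.
4 frames: F F F F . . F F F F F F . → 10 faults.
10 > 9: adding a frame increased faults — Belady's anomaly.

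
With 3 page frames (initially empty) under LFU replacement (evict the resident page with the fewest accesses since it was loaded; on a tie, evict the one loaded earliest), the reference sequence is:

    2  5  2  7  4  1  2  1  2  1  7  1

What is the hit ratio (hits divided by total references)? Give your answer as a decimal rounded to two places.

2 → fault, frames [2]
5 → fault, frames [2, 5]
2 → hit
7 → fault, frames [2, 5, 7]
4 → fault, evict 5, frames [2, 7, 4]
1 → fault, evict 7, frames [2, 4, 1]
2 → hit
1 → hit
2 → hit
1 → hit
7 → fault, evict 4, frames [2, 1, 7]
1 → hit
Hits: 6 of 12 references → 6/12 = 0.5000.

0.50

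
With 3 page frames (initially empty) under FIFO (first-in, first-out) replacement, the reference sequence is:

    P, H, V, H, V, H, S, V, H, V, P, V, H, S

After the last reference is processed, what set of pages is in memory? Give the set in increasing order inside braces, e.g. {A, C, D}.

P -> fault, frames (P)
H -> fault, frames (P H)
V -> fault, frames (P H V)
H -> hit
V -> hit
H -> hit
S -> fault, evict P, frames (H V S)
V -> hit
H -> hit
V -> hit
P -> fault, evict H, frames (V S P)
V -> hit
H -> fault, evict V, frames (S P H)
S -> hit

{H, P, S}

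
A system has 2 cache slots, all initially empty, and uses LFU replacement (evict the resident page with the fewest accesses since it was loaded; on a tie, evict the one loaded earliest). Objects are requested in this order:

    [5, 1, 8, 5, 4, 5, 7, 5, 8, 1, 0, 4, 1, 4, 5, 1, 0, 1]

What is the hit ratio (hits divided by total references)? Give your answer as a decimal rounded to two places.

0.17

5: fault, frames {5}
1: fault, frames {5,1}
8: fault, evict 5, frames {1,8}
5: fault, evict 1, frames {8,5}
4: fault, evict 8, frames {5,4}
5: hit
7: fault, evict 4, frames {5,7}
5: hit
8: fault, evict 7, frames {5,8}
1: fault, evict 8, frames {5,1}
0: fault, evict 1, frames {5,0}
4: fault, evict 0, frames {5,4}
1: fault, evict 4, frames {5,1}
4: fault, evict 1, frames {5,4}
5: hit
1: fault, evict 4, frames {5,1}
0: fault, evict 1, frames {5,0}
1: fault, evict 0, frames {5,1}
Hits: 3 of 18 references → 3/18 = 0.1667.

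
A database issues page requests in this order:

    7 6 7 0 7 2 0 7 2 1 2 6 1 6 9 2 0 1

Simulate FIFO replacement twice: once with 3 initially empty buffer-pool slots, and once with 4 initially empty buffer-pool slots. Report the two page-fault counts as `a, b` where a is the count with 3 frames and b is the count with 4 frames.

3 frames: F F . F . F . F . F . F . . F F F F → 11 faults.
4 frames: F F . F . F . . . F . . . . F . . . → 6 faults.
6 < 11: adding a frame reduced faults, as is typical.

11, 6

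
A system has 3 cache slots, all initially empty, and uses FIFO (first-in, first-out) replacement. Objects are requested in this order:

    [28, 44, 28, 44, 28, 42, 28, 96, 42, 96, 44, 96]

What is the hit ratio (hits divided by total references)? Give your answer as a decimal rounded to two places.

28 -> miss, frames {28}
44 -> miss, frames {28,44}
28 -> hit
44 -> hit
28 -> hit
42 -> miss, frames {28,44,42}
28 -> hit
96 -> miss, evict 28, frames {44,42,96}
42 -> hit
96 -> hit
44 -> hit
96 -> hit
Hits: 8 of 12 references → 8/12 = 0.6667.

0.67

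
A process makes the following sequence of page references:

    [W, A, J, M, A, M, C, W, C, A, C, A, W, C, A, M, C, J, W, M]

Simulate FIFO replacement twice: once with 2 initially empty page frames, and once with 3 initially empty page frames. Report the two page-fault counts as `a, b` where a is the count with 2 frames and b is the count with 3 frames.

2 frames: F F F F F . F F . F F . F . F F F F F F → 16 faults.
3 frames: F F F F . . F F . F . . . . . F F F F F → 12 faults.
12 < 16: adding a frame reduced faults, as is typical.

16, 12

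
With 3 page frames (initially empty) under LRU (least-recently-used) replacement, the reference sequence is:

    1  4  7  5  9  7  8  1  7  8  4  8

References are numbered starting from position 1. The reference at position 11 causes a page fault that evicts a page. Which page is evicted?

pos 1: 1: miss, frames {1}
pos 2: 4: miss, frames {1,4}
pos 3: 7: miss, frames {1,4,7}
pos 4: 5: miss, evict 1, frames {4,7,5}
pos 5: 9: miss, evict 4, frames {7,5,9}
pos 6: 7: hit
pos 7: 8: miss, evict 5, frames {9,7,8}
pos 8: 1: miss, evict 9, frames {7,8,1}
pos 9: 7: hit
pos 10: 8: hit
pos 11: 4: miss, evict 1, frames {7,8,4}
At position 11, page 1 is evicted.

1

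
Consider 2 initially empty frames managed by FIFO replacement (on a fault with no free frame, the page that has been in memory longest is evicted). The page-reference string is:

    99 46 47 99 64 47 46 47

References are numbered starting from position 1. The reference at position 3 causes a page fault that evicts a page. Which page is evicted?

pos 1: 99 -> miss, frames [99]
pos 2: 46 -> miss, frames [99, 46]
pos 3: 47 -> miss, evict 99, frames [46, 47]
At position 3, page 99 is evicted.

99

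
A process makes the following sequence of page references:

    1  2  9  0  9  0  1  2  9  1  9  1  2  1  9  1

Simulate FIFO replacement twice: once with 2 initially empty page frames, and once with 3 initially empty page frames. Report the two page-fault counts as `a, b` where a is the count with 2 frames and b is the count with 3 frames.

11, 7

2 frames: F F F F . . F F F F . . F . F F → 11 faults.
3 frames: F F F F . . F F F . . . . . . . → 7 faults.
7 < 11: adding a frame reduced faults, as is typical.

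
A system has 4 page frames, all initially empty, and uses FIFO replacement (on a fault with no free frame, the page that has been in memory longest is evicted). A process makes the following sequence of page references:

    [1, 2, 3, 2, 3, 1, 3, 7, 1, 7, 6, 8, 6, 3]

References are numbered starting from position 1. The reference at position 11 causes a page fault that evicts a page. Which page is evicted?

1

pos 1: 1: miss, frames (1)
pos 2: 2: miss, frames (1 2)
pos 3: 3: miss, frames (1 2 3)
pos 4: 2: hit
pos 5: 3: hit
pos 6: 1: hit
pos 7: 3: hit
pos 8: 7: miss, frames (1 2 3 7)
pos 9: 1: hit
pos 10: 7: hit
pos 11: 6: miss, evict 1, frames (2 3 7 6)
At position 11, page 1 is evicted.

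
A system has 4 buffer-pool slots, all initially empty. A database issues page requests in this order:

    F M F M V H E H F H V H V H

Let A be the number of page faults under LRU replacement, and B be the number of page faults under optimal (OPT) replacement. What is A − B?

Under LRU: F F . . F F F . F . . . . . → 6 faults.
Under OPT: F F . . F F F . . . . . . . → 5 faults.
A − B = 6 − 5 = 1.

1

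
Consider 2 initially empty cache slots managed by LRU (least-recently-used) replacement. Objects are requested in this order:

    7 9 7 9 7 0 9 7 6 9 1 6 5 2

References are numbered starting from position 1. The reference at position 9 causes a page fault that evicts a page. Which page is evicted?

9

pos 1: 7 -> fault, frames [7]
pos 2: 9 -> fault, frames [7, 9]
pos 3: 7 -> hit
pos 4: 9 -> hit
pos 5: 7 -> hit
pos 6: 0 -> fault, evict 9, frames [7, 0]
pos 7: 9 -> fault, evict 7, frames [0, 9]
pos 8: 7 -> fault, evict 0, frames [9, 7]
pos 9: 6 -> fault, evict 9, frames [7, 6]
At position 9, page 9 is evicted.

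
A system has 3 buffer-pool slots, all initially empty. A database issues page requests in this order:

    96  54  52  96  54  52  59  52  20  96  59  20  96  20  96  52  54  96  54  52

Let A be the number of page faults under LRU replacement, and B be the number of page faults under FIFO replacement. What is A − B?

Under LRU: F F F . . . F . F F F . . . . F F . . . → 9 faults.
Under FIFO: F F F . . . F . F F . . . . . F F . . . → 8 faults.
A − B = 9 − 8 = 1.

1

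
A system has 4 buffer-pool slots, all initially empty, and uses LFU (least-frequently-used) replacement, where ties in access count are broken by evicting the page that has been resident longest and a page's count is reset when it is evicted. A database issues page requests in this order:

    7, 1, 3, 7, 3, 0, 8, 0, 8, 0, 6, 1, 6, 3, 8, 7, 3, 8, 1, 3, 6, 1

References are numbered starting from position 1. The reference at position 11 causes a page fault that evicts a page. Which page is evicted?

7

pos 1: 7 -> miss, frames {7}
pos 2: 1 -> miss, frames {7,1}
pos 3: 3 -> miss, frames {7,1,3}
pos 4: 7 -> hit
pos 5: 3 -> hit
pos 6: 0 -> miss, frames {7,1,3,0}
pos 7: 8 -> miss, evict 1, frames {7,3,0,8}
pos 8: 0 -> hit
pos 9: 8 -> hit
pos 10: 0 -> hit
pos 11: 6 -> miss, evict 7, frames {3,0,8,6}
At position 11, page 7 is evicted.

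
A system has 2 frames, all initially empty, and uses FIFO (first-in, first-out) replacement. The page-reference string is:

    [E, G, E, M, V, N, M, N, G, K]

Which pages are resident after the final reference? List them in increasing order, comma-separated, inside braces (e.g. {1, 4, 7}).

E → fault, frames {E}
G → fault, frames {E,G}
E → hit
M → fault, evict E, frames {G,M}
V → fault, evict G, frames {M,V}
N → fault, evict M, frames {V,N}
M → fault, evict V, frames {N,M}
N → hit
G → fault, evict N, frames {M,G}
K → fault, evict M, frames {G,K}

{G, K}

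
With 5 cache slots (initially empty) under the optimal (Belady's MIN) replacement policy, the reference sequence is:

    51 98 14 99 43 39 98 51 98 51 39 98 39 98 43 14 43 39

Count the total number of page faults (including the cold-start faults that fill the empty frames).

51: miss, frames {51}
98: miss, frames {51,98}
14: miss, frames {51,98,14}
99: miss, frames {51,98,14,99}
43: miss, frames {51,98,14,99,43}
39: miss, evict 99, frames {51,98,14,43,39}
98: hit
51: hit
98: hit
51: hit
39: hit
98: hit
39: hit
98: hit
43: hit
14: hit
43: hit
39: hit
Page faults: 6.

6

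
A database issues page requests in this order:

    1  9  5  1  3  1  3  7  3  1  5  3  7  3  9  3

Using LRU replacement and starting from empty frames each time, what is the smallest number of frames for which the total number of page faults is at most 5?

5

f=1: 16 faults
f=2: 11 faults
f=3: 8 faults
f=4: 6 faults
f=5: 5 faults
Smallest f with faults ≤ 5 is 5.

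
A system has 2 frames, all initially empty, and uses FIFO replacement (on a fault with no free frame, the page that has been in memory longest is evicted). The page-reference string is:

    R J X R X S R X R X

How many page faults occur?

R -> fault, frames (R)
J -> fault, frames (R J)
X -> fault, evict R, frames (J X)
R -> fault, evict J, frames (X R)
X -> hit
S -> fault, evict X, frames (R S)
R -> hit
X -> fault, evict R, frames (S X)
R -> fault, evict S, frames (X R)
X -> hit
Page faults: 7.

7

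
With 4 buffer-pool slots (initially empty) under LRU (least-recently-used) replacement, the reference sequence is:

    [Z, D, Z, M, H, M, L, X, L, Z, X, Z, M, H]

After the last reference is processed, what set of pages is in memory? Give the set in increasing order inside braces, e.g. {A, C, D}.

Z: fault, frames {Z}
D: fault, frames {Z,D}
Z: hit
M: fault, frames {D,Z,M}
H: fault, frames {D,Z,M,H}
M: hit
L: fault, evict D, frames {Z,H,M,L}
X: fault, evict Z, frames {H,M,L,X}
L: hit
Z: fault, evict H, frames {M,X,L,Z}
X: hit
Z: hit
M: hit
H: fault, evict L, frames {X,Z,M,H}

{H, M, X, Z}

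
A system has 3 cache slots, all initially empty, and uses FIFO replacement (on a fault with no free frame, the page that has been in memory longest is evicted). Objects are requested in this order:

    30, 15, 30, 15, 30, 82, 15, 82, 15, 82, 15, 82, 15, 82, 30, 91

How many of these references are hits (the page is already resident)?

12

30: fault, frames {30}
15: fault, frames {30,15}
30: hit
15: hit
30: hit
82: fault, frames {30,15,82}
15: hit
82: hit
15: hit
82: hit
15: hit
82: hit
15: hit
82: hit
30: hit
91: fault, evict 30, frames {15,82,91}
Hits: 12.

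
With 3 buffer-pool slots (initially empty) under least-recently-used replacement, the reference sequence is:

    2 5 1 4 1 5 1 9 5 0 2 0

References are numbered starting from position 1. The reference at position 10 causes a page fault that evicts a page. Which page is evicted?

1

pos 1: 2 -> miss, frames [2]
pos 2: 5 -> miss, frames [2, 5]
pos 3: 1 -> miss, frames [2, 5, 1]
pos 4: 4 -> miss, evict 2, frames [5, 1, 4]
pos 5: 1 -> hit
pos 6: 5 -> hit
pos 7: 1 -> hit
pos 8: 9 -> miss, evict 4, frames [5, 1, 9]
pos 9: 5 -> hit
pos 10: 0 -> miss, evict 1, frames [9, 5, 0]
At position 10, page 1 is evicted.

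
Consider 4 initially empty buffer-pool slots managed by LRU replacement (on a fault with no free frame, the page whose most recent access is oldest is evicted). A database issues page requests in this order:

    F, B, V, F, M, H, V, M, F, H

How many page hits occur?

5

F: fault, frames [F]
B: fault, frames [F, B]
V: fault, frames [F, B, V]
F: hit
M: fault, frames [B, V, F, M]
H: fault, evict B, frames [V, F, M, H]
V: hit
M: hit
F: hit
H: hit
Hits: 5.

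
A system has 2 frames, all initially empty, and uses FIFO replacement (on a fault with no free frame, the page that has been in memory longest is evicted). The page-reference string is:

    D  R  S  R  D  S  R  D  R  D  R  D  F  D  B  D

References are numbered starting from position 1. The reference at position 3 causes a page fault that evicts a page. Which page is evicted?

D

pos 1: D → fault, frames [D]
pos 2: R → fault, frames [D, R]
pos 3: S → fault, evict D, frames [R, S]
At position 3, page D is evicted.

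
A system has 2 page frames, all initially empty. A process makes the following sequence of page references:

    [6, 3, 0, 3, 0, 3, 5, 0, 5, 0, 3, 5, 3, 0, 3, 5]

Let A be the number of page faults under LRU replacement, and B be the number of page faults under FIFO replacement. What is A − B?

2

Under LRU: F F F . . . F F . . F F . F . F → 9 faults.
Under FIFO: F F F . . . F . . . F . . F . F → 7 faults.
A − B = 9 − 7 = 2.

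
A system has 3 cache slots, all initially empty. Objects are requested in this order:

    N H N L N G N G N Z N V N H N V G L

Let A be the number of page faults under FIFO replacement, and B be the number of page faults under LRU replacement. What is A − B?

Under FIFO: F F . F . F F . . F . F . F F . F F → 11 faults.
Under LRU: F F . F . F . . . F . F . F . . F F → 9 faults.
A − B = 11 − 9 = 2.

2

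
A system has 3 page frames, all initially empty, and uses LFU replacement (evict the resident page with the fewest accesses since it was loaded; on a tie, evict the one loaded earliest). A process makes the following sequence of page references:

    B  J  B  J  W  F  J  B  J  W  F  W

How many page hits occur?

5

B → fault, frames {B}
J → fault, frames {B,J}
B → hit
J → hit
W → fault, frames {B,J,W}
F → fault, evict W, frames {B,J,F}
J → hit
B → hit
J → hit
W → fault, evict F, frames {B,J,W}
F → fault, evict W, frames {B,J,F}
W → fault, evict F, frames {B,J,W}
Hits: 5.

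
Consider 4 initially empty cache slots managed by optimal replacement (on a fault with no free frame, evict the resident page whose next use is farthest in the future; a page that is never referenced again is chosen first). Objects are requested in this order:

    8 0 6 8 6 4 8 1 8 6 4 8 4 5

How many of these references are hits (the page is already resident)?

8

8 -> fault, frames [8]
0 -> fault, frames [8, 0]
6 -> fault, frames [8, 0, 6]
8 -> hit
6 -> hit
4 -> fault, frames [8, 0, 6, 4]
8 -> hit
1 -> fault, evict 0, frames [8, 6, 4, 1]
8 -> hit
6 -> hit
4 -> hit
8 -> hit
4 -> hit
5 -> fault, evict 1, frames [8, 6, 4, 5]
Hits: 8.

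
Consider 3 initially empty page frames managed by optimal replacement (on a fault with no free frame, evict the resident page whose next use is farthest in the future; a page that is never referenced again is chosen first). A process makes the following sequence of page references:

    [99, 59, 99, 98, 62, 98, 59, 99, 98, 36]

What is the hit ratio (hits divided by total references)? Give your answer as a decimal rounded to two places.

99: fault, frames [99]
59: fault, frames [99, 59]
99: hit
98: fault, frames [99, 59, 98]
62: fault, evict 99, frames [59, 98, 62]
98: hit
59: hit
99: fault, evict 62, frames [59, 98, 99]
98: hit
36: fault, evict 99, frames [59, 98, 36]
Hits: 4 of 10 references → 4/10 = 0.4000.

0.40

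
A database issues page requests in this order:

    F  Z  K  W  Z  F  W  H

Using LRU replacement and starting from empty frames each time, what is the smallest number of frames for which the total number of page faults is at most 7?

f=1: 8 faults
f=2: 8 faults
f=3: 6 faults
f=4: 5 faults
f=5: 5 faults
Smallest f with faults ≤ 7 is 3.

3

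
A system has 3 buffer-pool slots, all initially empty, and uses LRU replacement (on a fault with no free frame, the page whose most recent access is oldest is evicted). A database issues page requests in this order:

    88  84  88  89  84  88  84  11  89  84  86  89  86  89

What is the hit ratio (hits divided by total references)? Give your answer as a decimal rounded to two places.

0.57

88 -> fault, frames [88]
84 -> fault, frames [88, 84]
88 -> hit
89 -> fault, frames [84, 88, 89]
84 -> hit
88 -> hit
84 -> hit
11 -> fault, evict 89, frames [88, 84, 11]
89 -> fault, evict 88, frames [84, 11, 89]
84 -> hit
86 -> fault, evict 11, frames [89, 84, 86]
89 -> hit
86 -> hit
89 -> hit
Hits: 8 of 14 references → 8/14 = 0.5714.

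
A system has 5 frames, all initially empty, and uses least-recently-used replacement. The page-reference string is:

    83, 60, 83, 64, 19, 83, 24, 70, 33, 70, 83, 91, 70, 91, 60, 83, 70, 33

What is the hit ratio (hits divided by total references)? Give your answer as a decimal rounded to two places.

0.50

83 → miss, frames (83)
60 → miss, frames (83 60)
83 → hit
64 → miss, frames (60 83 64)
19 → miss, frames (60 83 64 19)
83 → hit
24 → miss, frames (60 64 19 83 24)
70 → miss, evict 60, frames (64 19 83 24 70)
33 → miss, evict 64, frames (19 83 24 70 33)
70 → hit
83 → hit
91 → miss, evict 19, frames (24 33 70 83 91)
70 → hit
91 → hit
60 → miss, evict 24, frames (33 83 70 91 60)
83 → hit
70 → hit
33 → hit
Hits: 9 of 18 references → 9/18 = 0.5000.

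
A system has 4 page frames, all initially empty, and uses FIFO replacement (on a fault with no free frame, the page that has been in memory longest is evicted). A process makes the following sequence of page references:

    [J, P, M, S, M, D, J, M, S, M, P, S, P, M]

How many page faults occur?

8

J -> fault, frames {J}
P -> fault, frames {J,P}
M -> fault, frames {J,P,M}
S -> fault, frames {J,P,M,S}
M -> hit
D -> fault, evict J, frames {P,M,S,D}
J -> fault, evict P, frames {M,S,D,J}
M -> hit
S -> hit
M -> hit
P -> fault, evict M, frames {S,D,J,P}
S -> hit
P -> hit
M -> fault, evict S, frames {D,J,P,M}
Page faults: 8.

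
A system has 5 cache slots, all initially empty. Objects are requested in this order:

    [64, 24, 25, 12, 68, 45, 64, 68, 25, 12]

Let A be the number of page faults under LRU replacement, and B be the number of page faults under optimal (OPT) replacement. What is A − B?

1

Under LRU: F F F F F F F . . . → 7 faults.
Under OPT: F F F F F F . . . . → 6 faults.
A − B = 7 − 6 = 1.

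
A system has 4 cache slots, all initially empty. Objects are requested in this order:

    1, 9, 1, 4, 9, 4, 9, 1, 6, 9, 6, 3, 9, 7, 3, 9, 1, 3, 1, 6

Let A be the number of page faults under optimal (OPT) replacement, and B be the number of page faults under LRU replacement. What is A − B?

Under OPT: F F . F . . . . F . . F . F . . . . . F → 7 faults.
Under LRU: F F . F . . . . F . . F . F . . F . . F → 8 faults.
A − B = 7 − 8 = -1.

-1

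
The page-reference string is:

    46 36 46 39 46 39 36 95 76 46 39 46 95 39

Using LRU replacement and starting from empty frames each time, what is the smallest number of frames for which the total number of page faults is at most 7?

4

f=1: 14 faults
f=2: 10 faults
f=3: 8 faults
f=4: 7 faults
f=5: 5 faults
Smallest f with faults ≤ 7 is 4.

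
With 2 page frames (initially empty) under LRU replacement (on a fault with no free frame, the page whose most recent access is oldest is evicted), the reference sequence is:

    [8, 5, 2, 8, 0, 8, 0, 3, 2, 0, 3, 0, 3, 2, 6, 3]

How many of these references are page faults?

12

8: fault, frames [8]
5: fault, frames [8, 5]
2: fault, evict 8, frames [5, 2]
8: fault, evict 5, frames [2, 8]
0: fault, evict 2, frames [8, 0]
8: hit
0: hit
3: fault, evict 8, frames [0, 3]
2: fault, evict 0, frames [3, 2]
0: fault, evict 3, frames [2, 0]
3: fault, evict 2, frames [0, 3]
0: hit
3: hit
2: fault, evict 0, frames [3, 2]
6: fault, evict 3, frames [2, 6]
3: fault, evict 2, frames [6, 3]
Page faults: 12.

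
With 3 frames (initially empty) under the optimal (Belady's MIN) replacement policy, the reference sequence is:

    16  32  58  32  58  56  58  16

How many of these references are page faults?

4

16 → fault, frames [16]
32 → fault, frames [16, 32]
58 → fault, frames [16, 32, 58]
32 → hit
58 → hit
56 → fault, evict 32, frames [16, 58, 56]
58 → hit
16 → hit
Page faults: 4.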